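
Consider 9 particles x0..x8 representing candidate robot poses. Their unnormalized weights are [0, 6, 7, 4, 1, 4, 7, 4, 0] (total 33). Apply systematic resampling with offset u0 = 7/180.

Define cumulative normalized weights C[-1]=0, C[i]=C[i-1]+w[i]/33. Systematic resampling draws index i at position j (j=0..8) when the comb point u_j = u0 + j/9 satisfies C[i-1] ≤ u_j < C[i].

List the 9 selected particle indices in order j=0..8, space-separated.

C = [0, 2/11, 13/33, 17/33, 6/11, 2/3, 29/33, 1, 1]
j=0: u_0=7/180 ∈ [0, 2/11) → index 1
j=1: u_1=3/20 ∈ [0, 2/11) → index 1
j=2: u_2=47/180 ∈ [2/11, 13/33) → index 2
j=3: u_3=67/180 ∈ [2/11, 13/33) → index 2
j=4: u_4=29/60 ∈ [13/33, 17/33) → index 3
j=5: u_5=107/180 ∈ [6/11, 2/3) → index 5
j=6: u_6=127/180 ∈ [2/3, 29/33) → index 6
j=7: u_7=49/60 ∈ [2/3, 29/33) → index 6
j=8: u_8=167/180 ∈ [29/33, 1) → index 7

1 1 2 2 3 5 6 6 7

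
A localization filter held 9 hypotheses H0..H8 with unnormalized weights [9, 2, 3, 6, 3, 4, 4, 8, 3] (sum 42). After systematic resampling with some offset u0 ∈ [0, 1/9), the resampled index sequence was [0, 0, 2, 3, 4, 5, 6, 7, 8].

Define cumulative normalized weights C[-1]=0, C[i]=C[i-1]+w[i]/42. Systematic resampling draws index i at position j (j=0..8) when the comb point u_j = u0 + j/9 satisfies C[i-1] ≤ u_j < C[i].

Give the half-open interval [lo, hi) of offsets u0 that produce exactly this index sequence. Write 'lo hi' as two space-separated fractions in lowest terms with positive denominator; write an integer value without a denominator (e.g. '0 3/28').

C = [3/14, 11/42, 1/3, 10/21, 23/42, 9/14, 31/42, 13/14, 1]
j=0 picked index 0: u0 ∈ [0, 3/14)
j=1 picked index 0: u0 ∈ [-1/9, 13/126)
j=2 picked index 2: u0 ∈ [5/126, 1/9)
j=3 picked index 3: u0 ∈ [0, 1/7)
j=4 picked index 4: u0 ∈ [2/63, 13/126)
j=5 picked index 5: u0 ∈ [-1/126, 11/126)
j=6 picked index 6: u0 ∈ [-1/42, 1/14)
j=7 picked index 7: u0 ∈ [-5/126, 19/126)
j=8 picked index 8: u0 ∈ [5/126, 1/9)
intersection: [5/126, 1/14)

5/126 1/14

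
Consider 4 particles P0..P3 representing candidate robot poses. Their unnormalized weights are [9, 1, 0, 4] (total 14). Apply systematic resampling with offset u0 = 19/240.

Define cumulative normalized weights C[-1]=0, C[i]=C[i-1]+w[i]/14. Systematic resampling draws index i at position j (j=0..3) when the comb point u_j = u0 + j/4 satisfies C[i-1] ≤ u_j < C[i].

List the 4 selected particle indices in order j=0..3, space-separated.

C = [9/14, 5/7, 5/7, 1]
j=0: u_0=19/240 ∈ [0, 9/14) → index 0
j=1: u_1=79/240 ∈ [0, 9/14) → index 0
j=2: u_2=139/240 ∈ [0, 9/14) → index 0
j=3: u_3=199/240 ∈ [5/7, 1) → index 3

0 0 0 3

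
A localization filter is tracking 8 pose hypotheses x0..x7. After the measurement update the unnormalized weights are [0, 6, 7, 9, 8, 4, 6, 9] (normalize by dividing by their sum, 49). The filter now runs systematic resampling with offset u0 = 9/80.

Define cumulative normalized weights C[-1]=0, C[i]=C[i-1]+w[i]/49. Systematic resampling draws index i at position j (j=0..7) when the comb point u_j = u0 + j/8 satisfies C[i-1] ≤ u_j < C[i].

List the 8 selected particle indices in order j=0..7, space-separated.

1 2 3 4 5 6 7 7

C = [0, 6/49, 13/49, 22/49, 30/49, 34/49, 40/49, 1]
j=0: u_0=9/80 ∈ [0, 6/49) → index 1
j=1: u_1=19/80 ∈ [6/49, 13/49) → index 2
j=2: u_2=29/80 ∈ [13/49, 22/49) → index 3
j=3: u_3=39/80 ∈ [22/49, 30/49) → index 4
j=4: u_4=49/80 ∈ [30/49, 34/49) → index 5
j=5: u_5=59/80 ∈ [34/49, 40/49) → index 6
j=6: u_6=69/80 ∈ [40/49, 1) → index 7
j=7: u_7=79/80 ∈ [40/49, 1) → index 7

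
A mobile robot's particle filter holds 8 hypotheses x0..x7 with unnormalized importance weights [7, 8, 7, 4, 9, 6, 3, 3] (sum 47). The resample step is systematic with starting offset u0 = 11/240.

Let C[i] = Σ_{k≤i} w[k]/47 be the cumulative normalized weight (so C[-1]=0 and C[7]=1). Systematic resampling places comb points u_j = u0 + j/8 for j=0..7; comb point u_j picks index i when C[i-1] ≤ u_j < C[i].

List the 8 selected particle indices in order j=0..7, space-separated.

0 1 1 2 3 4 5 6

C = [7/47, 15/47, 22/47, 26/47, 35/47, 41/47, 44/47, 1]
j=0: u_0=11/240 ∈ [0, 7/47) → index 0
j=1: u_1=41/240 ∈ [7/47, 15/47) → index 1
j=2: u_2=71/240 ∈ [7/47, 15/47) → index 1
j=3: u_3=101/240 ∈ [15/47, 22/47) → index 2
j=4: u_4=131/240 ∈ [22/47, 26/47) → index 3
j=5: u_5=161/240 ∈ [26/47, 35/47) → index 4
j=6: u_6=191/240 ∈ [35/47, 41/47) → index 5
j=7: u_7=221/240 ∈ [41/47, 44/47) → index 6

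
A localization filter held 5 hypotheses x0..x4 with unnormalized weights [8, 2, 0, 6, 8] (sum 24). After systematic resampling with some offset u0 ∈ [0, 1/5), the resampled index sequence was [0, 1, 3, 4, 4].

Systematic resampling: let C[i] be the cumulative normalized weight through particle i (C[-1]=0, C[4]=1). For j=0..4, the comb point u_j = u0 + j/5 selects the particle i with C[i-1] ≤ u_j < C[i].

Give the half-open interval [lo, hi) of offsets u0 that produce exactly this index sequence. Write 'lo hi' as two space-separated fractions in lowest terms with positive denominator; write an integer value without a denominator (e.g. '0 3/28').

2/15 1/5

C = [1/3, 5/12, 5/12, 2/3, 1]
j=0 picked index 0: u0 ∈ [0, 1/3)
j=1 picked index 1: u0 ∈ [2/15, 13/60)
j=2 picked index 3: u0 ∈ [1/60, 4/15)
j=3 picked index 4: u0 ∈ [1/15, 2/5)
j=4 picked index 4: u0 ∈ [-2/15, 1/5)
intersection: [2/15, 1/5)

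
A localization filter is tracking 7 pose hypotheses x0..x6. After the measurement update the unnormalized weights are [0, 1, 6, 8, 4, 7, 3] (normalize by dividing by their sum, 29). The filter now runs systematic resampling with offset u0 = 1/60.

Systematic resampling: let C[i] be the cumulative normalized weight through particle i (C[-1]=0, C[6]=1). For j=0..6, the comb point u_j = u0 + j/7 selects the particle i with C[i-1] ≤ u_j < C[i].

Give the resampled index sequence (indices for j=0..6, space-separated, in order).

C = [0, 1/29, 7/29, 15/29, 19/29, 26/29, 1]
j=0: u_0=1/60 ∈ [0, 1/29) → index 1
j=1: u_1=67/420 ∈ [1/29, 7/29) → index 2
j=2: u_2=127/420 ∈ [7/29, 15/29) → index 3
j=3: u_3=187/420 ∈ [7/29, 15/29) → index 3
j=4: u_4=247/420 ∈ [15/29, 19/29) → index 4
j=5: u_5=307/420 ∈ [19/29, 26/29) → index 5
j=6: u_6=367/420 ∈ [19/29, 26/29) → index 5

1 2 3 3 4 5 5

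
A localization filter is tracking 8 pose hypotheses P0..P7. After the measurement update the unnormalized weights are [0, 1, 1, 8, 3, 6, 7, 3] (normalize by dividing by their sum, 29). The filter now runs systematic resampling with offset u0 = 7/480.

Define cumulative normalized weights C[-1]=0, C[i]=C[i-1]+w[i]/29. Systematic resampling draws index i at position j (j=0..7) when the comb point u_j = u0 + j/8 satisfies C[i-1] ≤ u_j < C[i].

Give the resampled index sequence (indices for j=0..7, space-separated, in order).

1 3 3 4 5 5 6 6

C = [0, 1/29, 2/29, 10/29, 13/29, 19/29, 26/29, 1]
j=0: u_0=7/480 ∈ [0, 1/29) → index 1
j=1: u_1=67/480 ∈ [2/29, 10/29) → index 3
j=2: u_2=127/480 ∈ [2/29, 10/29) → index 3
j=3: u_3=187/480 ∈ [10/29, 13/29) → index 4
j=4: u_4=247/480 ∈ [13/29, 19/29) → index 5
j=5: u_5=307/480 ∈ [13/29, 19/29) → index 5
j=6: u_6=367/480 ∈ [19/29, 26/29) → index 6
j=7: u_7=427/480 ∈ [19/29, 26/29) → index 6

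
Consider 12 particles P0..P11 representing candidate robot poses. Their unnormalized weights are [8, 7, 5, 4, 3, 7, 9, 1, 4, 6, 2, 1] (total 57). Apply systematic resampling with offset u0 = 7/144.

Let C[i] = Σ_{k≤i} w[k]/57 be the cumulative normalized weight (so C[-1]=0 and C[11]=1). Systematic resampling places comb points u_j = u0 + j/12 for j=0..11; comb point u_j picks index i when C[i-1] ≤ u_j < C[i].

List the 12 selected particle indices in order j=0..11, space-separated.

0 0 1 2 3 4 5 6 6 8 9 10

C = [8/57, 5/19, 20/57, 8/19, 9/19, 34/57, 43/57, 44/57, 16/19, 18/19, 56/57, 1]
j=0: u_0=7/144 ∈ [0, 8/57) → index 0
j=1: u_1=19/144 ∈ [0, 8/57) → index 0
j=2: u_2=31/144 ∈ [8/57, 5/19) → index 1
j=3: u_3=43/144 ∈ [5/19, 20/57) → index 2
j=4: u_4=55/144 ∈ [20/57, 8/19) → index 3
j=5: u_5=67/144 ∈ [8/19, 9/19) → index 4
j=6: u_6=79/144 ∈ [9/19, 34/57) → index 5
j=7: u_7=91/144 ∈ [34/57, 43/57) → index 6
j=8: u_8=103/144 ∈ [34/57, 43/57) → index 6
j=9: u_9=115/144 ∈ [44/57, 16/19) → index 8
j=10: u_10=127/144 ∈ [16/19, 18/19) → index 9
j=11: u_11=139/144 ∈ [18/19, 56/57) → index 10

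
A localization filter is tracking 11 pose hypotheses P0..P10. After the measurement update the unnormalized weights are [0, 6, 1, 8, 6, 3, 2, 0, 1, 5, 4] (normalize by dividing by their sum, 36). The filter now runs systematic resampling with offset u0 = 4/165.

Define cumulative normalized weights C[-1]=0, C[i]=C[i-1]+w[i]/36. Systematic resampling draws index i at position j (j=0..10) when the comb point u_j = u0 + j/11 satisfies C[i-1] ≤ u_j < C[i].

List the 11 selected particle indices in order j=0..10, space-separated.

1 1 3 3 3 4 4 5 9 9 10

C = [0, 1/6, 7/36, 5/12, 7/12, 2/3, 13/18, 13/18, 3/4, 8/9, 1]
j=0: u_0=4/165 ∈ [0, 1/6) → index 1
j=1: u_1=19/165 ∈ [0, 1/6) → index 1
j=2: u_2=34/165 ∈ [7/36, 5/12) → index 3
j=3: u_3=49/165 ∈ [7/36, 5/12) → index 3
j=4: u_4=64/165 ∈ [7/36, 5/12) → index 3
j=5: u_5=79/165 ∈ [5/12, 7/12) → index 4
j=6: u_6=94/165 ∈ [5/12, 7/12) → index 4
j=7: u_7=109/165 ∈ [7/12, 2/3) → index 5
j=8: u_8=124/165 ∈ [3/4, 8/9) → index 9
j=9: u_9=139/165 ∈ [3/4, 8/9) → index 9
j=10: u_10=14/15 ∈ [8/9, 1) → index 10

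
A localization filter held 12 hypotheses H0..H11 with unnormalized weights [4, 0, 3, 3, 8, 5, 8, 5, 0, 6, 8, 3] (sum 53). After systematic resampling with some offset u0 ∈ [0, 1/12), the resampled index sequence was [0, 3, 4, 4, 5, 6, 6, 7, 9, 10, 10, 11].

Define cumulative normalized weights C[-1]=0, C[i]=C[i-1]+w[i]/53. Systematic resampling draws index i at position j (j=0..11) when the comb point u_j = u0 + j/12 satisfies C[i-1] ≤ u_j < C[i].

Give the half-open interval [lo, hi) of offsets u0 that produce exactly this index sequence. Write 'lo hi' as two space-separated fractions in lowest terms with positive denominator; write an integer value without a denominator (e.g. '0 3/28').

C = [4/53, 4/53, 7/53, 10/53, 18/53, 23/53, 31/53, 36/53, 36/53, 42/53, 50/53, 1]
j=0 picked index 0: u0 ∈ [0, 4/53)
j=1 picked index 3: u0 ∈ [31/636, 67/636)
j=2 picked index 4: u0 ∈ [7/318, 55/318)
j=3 picked index 4: u0 ∈ [-13/212, 19/212)
j=4 picked index 5: u0 ∈ [1/159, 16/159)
j=5 picked index 6: u0 ∈ [11/636, 107/636)
j=6 picked index 6: u0 ∈ [-7/106, 9/106)
j=7 picked index 7: u0 ∈ [1/636, 61/636)
j=8 picked index 9: u0 ∈ [2/159, 20/159)
j=9 picked index 10: u0 ∈ [9/212, 41/212)
j=10 picked index 10: u0 ∈ [-13/318, 35/318)
j=11 picked index 11: u0 ∈ [17/636, 1/12)
intersection: [31/636, 4/53)

31/636 4/53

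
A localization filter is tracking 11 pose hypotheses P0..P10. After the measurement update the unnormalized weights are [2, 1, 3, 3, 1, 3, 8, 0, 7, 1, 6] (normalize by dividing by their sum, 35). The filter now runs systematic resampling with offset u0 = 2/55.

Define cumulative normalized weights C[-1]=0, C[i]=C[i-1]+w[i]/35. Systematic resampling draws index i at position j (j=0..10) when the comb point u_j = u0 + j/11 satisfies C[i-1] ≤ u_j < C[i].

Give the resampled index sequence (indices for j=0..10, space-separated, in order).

0 2 3 5 6 6 6 8 8 10 10

C = [2/35, 3/35, 6/35, 9/35, 2/7, 13/35, 3/5, 3/5, 4/5, 29/35, 1]
j=0: u_0=2/55 ∈ [0, 2/35) → index 0
j=1: u_1=7/55 ∈ [3/35, 6/35) → index 2
j=2: u_2=12/55 ∈ [6/35, 9/35) → index 3
j=3: u_3=17/55 ∈ [2/7, 13/35) → index 5
j=4: u_4=2/5 ∈ [13/35, 3/5) → index 6
j=5: u_5=27/55 ∈ [13/35, 3/5) → index 6
j=6: u_6=32/55 ∈ [13/35, 3/5) → index 6
j=7: u_7=37/55 ∈ [3/5, 4/5) → index 8
j=8: u_8=42/55 ∈ [3/5, 4/5) → index 8
j=9: u_9=47/55 ∈ [29/35, 1) → index 10
j=10: u_10=52/55 ∈ [29/35, 1) → index 10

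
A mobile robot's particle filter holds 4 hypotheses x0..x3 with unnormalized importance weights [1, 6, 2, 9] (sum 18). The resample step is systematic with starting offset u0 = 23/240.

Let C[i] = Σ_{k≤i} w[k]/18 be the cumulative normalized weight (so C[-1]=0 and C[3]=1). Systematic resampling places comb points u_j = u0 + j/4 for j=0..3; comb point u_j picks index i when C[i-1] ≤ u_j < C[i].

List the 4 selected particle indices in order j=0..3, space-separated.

C = [1/18, 7/18, 1/2, 1]
j=0: u_0=23/240 ∈ [1/18, 7/18) → index 1
j=1: u_1=83/240 ∈ [1/18, 7/18) → index 1
j=2: u_2=143/240 ∈ [1/2, 1) → index 3
j=3: u_3=203/240 ∈ [1/2, 1) → index 3

1 1 3 3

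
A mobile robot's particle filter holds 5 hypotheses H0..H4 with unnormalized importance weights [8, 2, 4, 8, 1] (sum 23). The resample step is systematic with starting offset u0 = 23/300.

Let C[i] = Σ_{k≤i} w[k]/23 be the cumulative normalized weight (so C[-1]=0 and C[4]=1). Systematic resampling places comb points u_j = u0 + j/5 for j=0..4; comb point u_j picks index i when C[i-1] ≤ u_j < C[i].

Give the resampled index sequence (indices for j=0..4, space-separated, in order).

0 0 2 3 3

C = [8/23, 10/23, 14/23, 22/23, 1]
j=0: u_0=23/300 ∈ [0, 8/23) → index 0
j=1: u_1=83/300 ∈ [0, 8/23) → index 0
j=2: u_2=143/300 ∈ [10/23, 14/23) → index 2
j=3: u_3=203/300 ∈ [14/23, 22/23) → index 3
j=4: u_4=263/300 ∈ [14/23, 22/23) → index 3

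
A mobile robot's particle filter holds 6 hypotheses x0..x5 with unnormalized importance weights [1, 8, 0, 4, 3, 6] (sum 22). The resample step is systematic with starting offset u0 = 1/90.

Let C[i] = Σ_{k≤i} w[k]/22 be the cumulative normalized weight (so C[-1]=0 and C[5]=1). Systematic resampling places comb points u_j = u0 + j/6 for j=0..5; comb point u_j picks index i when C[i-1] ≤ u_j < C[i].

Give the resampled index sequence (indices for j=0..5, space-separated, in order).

0 1 1 3 4 5

C = [1/22, 9/22, 9/22, 13/22, 8/11, 1]
j=0: u_0=1/90 ∈ [0, 1/22) → index 0
j=1: u_1=8/45 ∈ [1/22, 9/22) → index 1
j=2: u_2=31/90 ∈ [1/22, 9/22) → index 1
j=3: u_3=23/45 ∈ [9/22, 13/22) → index 3
j=4: u_4=61/90 ∈ [13/22, 8/11) → index 4
j=5: u_5=38/45 ∈ [8/11, 1) → index 5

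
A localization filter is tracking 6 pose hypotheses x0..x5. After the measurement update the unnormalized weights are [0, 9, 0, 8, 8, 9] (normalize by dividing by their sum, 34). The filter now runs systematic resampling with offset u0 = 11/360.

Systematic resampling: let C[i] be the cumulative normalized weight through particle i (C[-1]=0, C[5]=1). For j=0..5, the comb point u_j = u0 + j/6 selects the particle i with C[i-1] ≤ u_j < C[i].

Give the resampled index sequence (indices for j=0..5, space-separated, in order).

1 1 3 4 4 5

C = [0, 9/34, 9/34, 1/2, 25/34, 1]
j=0: u_0=11/360 ∈ [0, 9/34) → index 1
j=1: u_1=71/360 ∈ [0, 9/34) → index 1
j=2: u_2=131/360 ∈ [9/34, 1/2) → index 3
j=3: u_3=191/360 ∈ [1/2, 25/34) → index 4
j=4: u_4=251/360 ∈ [1/2, 25/34) → index 4
j=5: u_5=311/360 ∈ [25/34, 1) → index 5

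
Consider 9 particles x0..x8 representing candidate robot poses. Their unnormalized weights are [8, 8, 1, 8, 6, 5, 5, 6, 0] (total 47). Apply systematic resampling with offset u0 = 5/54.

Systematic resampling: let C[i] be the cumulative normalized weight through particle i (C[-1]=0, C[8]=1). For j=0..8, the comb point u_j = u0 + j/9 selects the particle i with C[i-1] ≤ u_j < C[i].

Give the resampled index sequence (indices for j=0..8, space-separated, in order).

C = [8/47, 16/47, 17/47, 25/47, 31/47, 36/47, 41/47, 1, 1]
j=0: u_0=5/54 ∈ [0, 8/47) → index 0
j=1: u_1=11/54 ∈ [8/47, 16/47) → index 1
j=2: u_2=17/54 ∈ [8/47, 16/47) → index 1
j=3: u_3=23/54 ∈ [17/47, 25/47) → index 3
j=4: u_4=29/54 ∈ [25/47, 31/47) → index 4
j=5: u_5=35/54 ∈ [25/47, 31/47) → index 4
j=6: u_6=41/54 ∈ [31/47, 36/47) → index 5
j=7: u_7=47/54 ∈ [36/47, 41/47) → index 6
j=8: u_8=53/54 ∈ [41/47, 1) → index 7

0 1 1 3 4 4 5 6 7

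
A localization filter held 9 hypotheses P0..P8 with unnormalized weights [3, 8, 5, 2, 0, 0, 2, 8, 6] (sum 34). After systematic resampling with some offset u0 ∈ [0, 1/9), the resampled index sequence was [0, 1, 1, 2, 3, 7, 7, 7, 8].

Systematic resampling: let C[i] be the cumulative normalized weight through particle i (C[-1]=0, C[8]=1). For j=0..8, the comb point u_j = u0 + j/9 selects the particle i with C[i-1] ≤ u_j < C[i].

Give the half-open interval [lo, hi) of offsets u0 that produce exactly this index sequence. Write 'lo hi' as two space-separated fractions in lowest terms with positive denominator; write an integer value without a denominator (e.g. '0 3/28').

C = [3/34, 11/34, 8/17, 9/17, 9/17, 9/17, 10/17, 14/17, 1]
j=0 picked index 0: u0 ∈ [0, 3/34)
j=1 picked index 1: u0 ∈ [-7/306, 65/306)
j=2 picked index 1: u0 ∈ [-41/306, 31/306)
j=3 picked index 2: u0 ∈ [-1/102, 7/51)
j=4 picked index 3: u0 ∈ [4/153, 13/153)
j=5 picked index 7: u0 ∈ [5/153, 41/153)
j=6 picked index 7: u0 ∈ [-4/51, 8/51)
j=7 picked index 7: u0 ∈ [-29/153, 7/153)
j=8 picked index 8: u0 ∈ [-10/153, 1/9)
intersection: [5/153, 7/153)

5/153 7/153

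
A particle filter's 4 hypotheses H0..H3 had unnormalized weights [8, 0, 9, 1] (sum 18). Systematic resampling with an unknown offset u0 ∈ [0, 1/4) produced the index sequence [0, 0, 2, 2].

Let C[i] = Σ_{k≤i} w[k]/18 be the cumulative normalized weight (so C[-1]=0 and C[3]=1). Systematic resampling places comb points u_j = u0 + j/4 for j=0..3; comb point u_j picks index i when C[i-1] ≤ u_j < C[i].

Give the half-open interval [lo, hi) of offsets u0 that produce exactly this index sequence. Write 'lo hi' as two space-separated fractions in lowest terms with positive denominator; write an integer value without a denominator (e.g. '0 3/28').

C = [4/9, 4/9, 17/18, 1]
j=0 picked index 0: u0 ∈ [0, 4/9)
j=1 picked index 0: u0 ∈ [-1/4, 7/36)
j=2 picked index 2: u0 ∈ [-1/18, 4/9)
j=3 picked index 2: u0 ∈ [-11/36, 7/36)
intersection: [0, 7/36)

0 7/36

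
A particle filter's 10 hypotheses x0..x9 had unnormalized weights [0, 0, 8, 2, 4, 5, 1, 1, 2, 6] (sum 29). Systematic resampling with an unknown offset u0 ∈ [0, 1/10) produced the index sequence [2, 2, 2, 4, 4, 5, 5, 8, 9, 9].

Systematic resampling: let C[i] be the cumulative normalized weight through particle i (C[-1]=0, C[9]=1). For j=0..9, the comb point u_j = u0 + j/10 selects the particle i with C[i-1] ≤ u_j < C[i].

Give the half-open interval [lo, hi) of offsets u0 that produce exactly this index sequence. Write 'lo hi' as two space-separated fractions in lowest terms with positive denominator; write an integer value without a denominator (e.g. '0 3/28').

C = [0, 0, 8/29, 10/29, 14/29, 19/29, 20/29, 21/29, 23/29, 1]
j=0 picked index 2: u0 ∈ [0, 8/29)
j=1 picked index 2: u0 ∈ [-1/10, 51/290)
j=2 picked index 2: u0 ∈ [-1/5, 11/145)
j=3 picked index 4: u0 ∈ [13/290, 53/290)
j=4 picked index 4: u0 ∈ [-8/145, 12/145)
j=5 picked index 5: u0 ∈ [-1/58, 9/58)
j=6 picked index 5: u0 ∈ [-17/145, 8/145)
j=7 picked index 8: u0 ∈ [7/290, 27/290)
j=8 picked index 9: u0 ∈ [-1/145, 1/5)
j=9 picked index 9: u0 ∈ [-31/290, 1/10)
intersection: [13/290, 8/145)

13/290 8/145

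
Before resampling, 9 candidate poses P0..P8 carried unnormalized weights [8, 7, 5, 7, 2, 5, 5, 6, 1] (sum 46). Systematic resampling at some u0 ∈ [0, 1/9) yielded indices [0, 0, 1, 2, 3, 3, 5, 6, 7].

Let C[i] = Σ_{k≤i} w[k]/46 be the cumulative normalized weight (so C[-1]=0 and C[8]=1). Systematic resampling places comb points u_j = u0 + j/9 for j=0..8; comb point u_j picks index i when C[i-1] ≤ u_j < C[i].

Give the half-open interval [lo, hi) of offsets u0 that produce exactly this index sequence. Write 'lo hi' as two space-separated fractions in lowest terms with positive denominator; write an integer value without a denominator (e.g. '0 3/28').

0 13/414

C = [4/23, 15/46, 10/23, 27/46, 29/46, 17/23, 39/46, 45/46, 1]
j=0 picked index 0: u0 ∈ [0, 4/23)
j=1 picked index 0: u0 ∈ [-1/9, 13/207)
j=2 picked index 1: u0 ∈ [-10/207, 43/414)
j=3 picked index 2: u0 ∈ [-1/138, 7/69)
j=4 picked index 3: u0 ∈ [-2/207, 59/414)
j=5 picked index 3: u0 ∈ [-25/207, 13/414)
j=6 picked index 5: u0 ∈ [-5/138, 5/69)
j=7 picked index 6: u0 ∈ [-8/207, 29/414)
j=8 picked index 7: u0 ∈ [-17/414, 37/414)
intersection: [0, 13/414)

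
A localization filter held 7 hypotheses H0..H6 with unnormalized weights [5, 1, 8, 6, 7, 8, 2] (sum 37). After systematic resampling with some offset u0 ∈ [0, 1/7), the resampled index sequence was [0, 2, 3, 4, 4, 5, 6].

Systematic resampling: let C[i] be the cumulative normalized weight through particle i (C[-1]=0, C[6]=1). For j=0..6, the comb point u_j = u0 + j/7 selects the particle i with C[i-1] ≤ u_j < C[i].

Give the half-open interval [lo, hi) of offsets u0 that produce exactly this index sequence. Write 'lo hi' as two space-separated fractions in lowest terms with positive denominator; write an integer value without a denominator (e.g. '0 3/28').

29/259 5/37

C = [5/37, 6/37, 14/37, 20/37, 27/37, 35/37, 1]
j=0 picked index 0: u0 ∈ [0, 5/37)
j=1 picked index 2: u0 ∈ [5/259, 61/259)
j=2 picked index 3: u0 ∈ [24/259, 66/259)
j=3 picked index 4: u0 ∈ [29/259, 78/259)
j=4 picked index 4: u0 ∈ [-8/259, 41/259)
j=5 picked index 5: u0 ∈ [4/259, 60/259)
j=6 picked index 6: u0 ∈ [23/259, 1/7)
intersection: [29/259, 5/37)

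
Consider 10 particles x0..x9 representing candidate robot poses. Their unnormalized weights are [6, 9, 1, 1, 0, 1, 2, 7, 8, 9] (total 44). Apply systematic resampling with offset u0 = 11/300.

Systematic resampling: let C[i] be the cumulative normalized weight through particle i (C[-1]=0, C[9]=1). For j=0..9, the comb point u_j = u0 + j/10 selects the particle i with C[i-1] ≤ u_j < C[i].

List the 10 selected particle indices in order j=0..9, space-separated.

C = [3/22, 15/44, 4/11, 17/44, 17/44, 9/22, 5/11, 27/44, 35/44, 1]
j=0: u_0=11/300 ∈ [0, 3/22) → index 0
j=1: u_1=41/300 ∈ [3/22, 15/44) → index 1
j=2: u_2=71/300 ∈ [3/22, 15/44) → index 1
j=3: u_3=101/300 ∈ [3/22, 15/44) → index 1
j=4: u_4=131/300 ∈ [9/22, 5/11) → index 6
j=5: u_5=161/300 ∈ [5/11, 27/44) → index 7
j=6: u_6=191/300 ∈ [27/44, 35/44) → index 8
j=7: u_7=221/300 ∈ [27/44, 35/44) → index 8
j=8: u_8=251/300 ∈ [35/44, 1) → index 9
j=9: u_9=281/300 ∈ [35/44, 1) → index 9

0 1 1 1 6 7 8 8 9 9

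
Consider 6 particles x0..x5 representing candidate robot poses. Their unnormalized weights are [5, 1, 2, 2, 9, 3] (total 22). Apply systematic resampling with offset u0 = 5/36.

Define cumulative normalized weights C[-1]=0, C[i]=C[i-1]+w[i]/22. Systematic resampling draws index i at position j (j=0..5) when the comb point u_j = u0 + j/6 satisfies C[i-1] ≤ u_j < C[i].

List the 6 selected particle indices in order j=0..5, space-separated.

C = [5/22, 3/11, 4/11, 5/11, 19/22, 1]
j=0: u_0=5/36 ∈ [0, 5/22) → index 0
j=1: u_1=11/36 ∈ [3/11, 4/11) → index 2
j=2: u_2=17/36 ∈ [5/11, 19/22) → index 4
j=3: u_3=23/36 ∈ [5/11, 19/22) → index 4
j=4: u_4=29/36 ∈ [5/11, 19/22) → index 4
j=5: u_5=35/36 ∈ [19/22, 1) → index 5

0 2 4 4 4 5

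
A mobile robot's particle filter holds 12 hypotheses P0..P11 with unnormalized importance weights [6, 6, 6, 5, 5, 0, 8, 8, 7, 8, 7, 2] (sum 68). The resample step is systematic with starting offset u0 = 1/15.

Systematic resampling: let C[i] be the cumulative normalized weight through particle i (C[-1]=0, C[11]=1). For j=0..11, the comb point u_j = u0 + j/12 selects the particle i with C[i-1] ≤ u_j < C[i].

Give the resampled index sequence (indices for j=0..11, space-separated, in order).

C = [3/34, 3/17, 9/34, 23/68, 7/17, 7/17, 9/17, 11/17, 3/4, 59/68, 33/34, 1]
j=0: u_0=1/15 ∈ [0, 3/34) → index 0
j=1: u_1=3/20 ∈ [3/34, 3/17) → index 1
j=2: u_2=7/30 ∈ [3/17, 9/34) → index 2
j=3: u_3=19/60 ∈ [9/34, 23/68) → index 3
j=4: u_4=2/5 ∈ [23/68, 7/17) → index 4
j=5: u_5=29/60 ∈ [7/17, 9/17) → index 6
j=6: u_6=17/30 ∈ [9/17, 11/17) → index 7
j=7: u_7=13/20 ∈ [11/17, 3/4) → index 8
j=8: u_8=11/15 ∈ [11/17, 3/4) → index 8
j=9: u_9=49/60 ∈ [3/4, 59/68) → index 9
j=10: u_10=9/10 ∈ [59/68, 33/34) → index 10
j=11: u_11=59/60 ∈ [33/34, 1) → index 11

0 1 2 3 4 6 7 8 8 9 10 11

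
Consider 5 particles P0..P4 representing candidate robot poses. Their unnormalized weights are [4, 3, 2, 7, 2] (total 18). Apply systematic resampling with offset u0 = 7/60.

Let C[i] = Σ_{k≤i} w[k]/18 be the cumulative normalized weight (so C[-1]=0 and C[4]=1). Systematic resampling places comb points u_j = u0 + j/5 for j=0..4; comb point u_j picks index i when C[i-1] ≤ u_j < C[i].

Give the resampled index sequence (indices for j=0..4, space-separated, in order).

0 1 3 3 4

C = [2/9, 7/18, 1/2, 8/9, 1]
j=0: u_0=7/60 ∈ [0, 2/9) → index 0
j=1: u_1=19/60 ∈ [2/9, 7/18) → index 1
j=2: u_2=31/60 ∈ [1/2, 8/9) → index 3
j=3: u_3=43/60 ∈ [1/2, 8/9) → index 3
j=4: u_4=11/12 ∈ [8/9, 1) → index 4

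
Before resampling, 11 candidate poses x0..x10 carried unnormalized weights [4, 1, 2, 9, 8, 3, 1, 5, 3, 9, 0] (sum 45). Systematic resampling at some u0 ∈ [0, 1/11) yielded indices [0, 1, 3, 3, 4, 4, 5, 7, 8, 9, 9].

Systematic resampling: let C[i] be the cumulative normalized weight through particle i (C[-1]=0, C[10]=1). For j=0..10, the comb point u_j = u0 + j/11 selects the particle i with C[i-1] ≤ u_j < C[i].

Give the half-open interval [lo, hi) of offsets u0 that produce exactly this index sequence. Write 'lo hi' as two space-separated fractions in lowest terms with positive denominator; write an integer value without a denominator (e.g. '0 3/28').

1/165 2/99

C = [4/45, 1/9, 7/45, 16/45, 8/15, 3/5, 28/45, 11/15, 4/5, 1, 1]
j=0 picked index 0: u0 ∈ [0, 4/45)
j=1 picked index 1: u0 ∈ [-1/495, 2/99)
j=2 picked index 3: u0 ∈ [-13/495, 86/495)
j=3 picked index 3: u0 ∈ [-58/495, 41/495)
j=4 picked index 4: u0 ∈ [-4/495, 28/165)
j=5 picked index 4: u0 ∈ [-49/495, 13/165)
j=6 picked index 5: u0 ∈ [-2/165, 3/55)
j=7 picked index 7: u0 ∈ [-7/495, 16/165)
j=8 picked index 8: u0 ∈ [1/165, 4/55)
j=9 picked index 9: u0 ∈ [-1/55, 2/11)
j=10 picked index 9: u0 ∈ [-6/55, 1/11)
intersection: [1/165, 2/99)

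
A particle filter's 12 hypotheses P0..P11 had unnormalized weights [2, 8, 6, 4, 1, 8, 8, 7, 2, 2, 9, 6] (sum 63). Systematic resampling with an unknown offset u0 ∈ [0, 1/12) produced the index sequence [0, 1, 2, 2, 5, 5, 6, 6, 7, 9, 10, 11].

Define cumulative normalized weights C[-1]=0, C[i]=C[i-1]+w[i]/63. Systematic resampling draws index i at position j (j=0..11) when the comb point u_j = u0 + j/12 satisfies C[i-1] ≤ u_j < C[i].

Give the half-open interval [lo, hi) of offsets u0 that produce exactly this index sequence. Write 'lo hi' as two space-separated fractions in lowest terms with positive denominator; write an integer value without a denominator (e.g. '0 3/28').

0 1/252

C = [2/63, 10/63, 16/63, 20/63, 1/3, 29/63, 37/63, 44/63, 46/63, 16/21, 19/21, 1]
j=0 picked index 0: u0 ∈ [0, 2/63)
j=1 picked index 1: u0 ∈ [-13/252, 19/252)
j=2 picked index 2: u0 ∈ [-1/126, 11/126)
j=3 picked index 2: u0 ∈ [-23/252, 1/252)
j=4 picked index 5: u0 ∈ [0, 8/63)
j=5 picked index 5: u0 ∈ [-1/12, 11/252)
j=6 picked index 6: u0 ∈ [-5/126, 11/126)
j=7 picked index 6: u0 ∈ [-31/252, 1/252)
j=8 picked index 7: u0 ∈ [-5/63, 2/63)
j=9 picked index 9: u0 ∈ [-5/252, 1/84)
j=10 picked index 10: u0 ∈ [-1/14, 1/14)
j=11 picked index 11: u0 ∈ [-1/84, 1/12)
intersection: [0, 1/252)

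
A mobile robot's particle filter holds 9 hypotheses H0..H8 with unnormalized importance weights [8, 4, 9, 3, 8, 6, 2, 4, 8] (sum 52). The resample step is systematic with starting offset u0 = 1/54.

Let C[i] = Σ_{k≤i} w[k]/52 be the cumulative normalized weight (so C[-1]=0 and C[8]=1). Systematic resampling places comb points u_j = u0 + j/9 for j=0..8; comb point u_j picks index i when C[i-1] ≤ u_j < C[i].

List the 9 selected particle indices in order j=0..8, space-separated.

C = [2/13, 3/13, 21/52, 6/13, 8/13, 19/26, 10/13, 11/13, 1]
j=0: u_0=1/54 ∈ [0, 2/13) → index 0
j=1: u_1=7/54 ∈ [0, 2/13) → index 0
j=2: u_2=13/54 ∈ [3/13, 21/52) → index 2
j=3: u_3=19/54 ∈ [3/13, 21/52) → index 2
j=4: u_4=25/54 ∈ [6/13, 8/13) → index 4
j=5: u_5=31/54 ∈ [6/13, 8/13) → index 4
j=6: u_6=37/54 ∈ [8/13, 19/26) → index 5
j=7: u_7=43/54 ∈ [10/13, 11/13) → index 7
j=8: u_8=49/54 ∈ [11/13, 1) → index 8

0 0 2 2 4 4 5 7 8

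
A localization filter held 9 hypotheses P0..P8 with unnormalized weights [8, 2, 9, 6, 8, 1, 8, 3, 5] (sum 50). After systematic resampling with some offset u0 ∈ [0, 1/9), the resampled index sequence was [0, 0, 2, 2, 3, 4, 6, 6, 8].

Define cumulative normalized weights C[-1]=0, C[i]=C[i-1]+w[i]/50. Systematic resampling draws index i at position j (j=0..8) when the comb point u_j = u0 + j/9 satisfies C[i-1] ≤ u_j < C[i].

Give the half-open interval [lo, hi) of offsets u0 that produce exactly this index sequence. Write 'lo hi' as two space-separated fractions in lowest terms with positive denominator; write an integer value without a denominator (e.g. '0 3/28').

1/75 7/150

C = [4/25, 1/5, 19/50, 1/2, 33/50, 17/25, 21/25, 9/10, 1]
j=0 picked index 0: u0 ∈ [0, 4/25)
j=1 picked index 0: u0 ∈ [-1/9, 11/225)
j=2 picked index 2: u0 ∈ [-1/45, 71/450)
j=3 picked index 2: u0 ∈ [-2/15, 7/150)
j=4 picked index 3: u0 ∈ [-29/450, 1/18)
j=5 picked index 4: u0 ∈ [-1/18, 47/450)
j=6 picked index 6: u0 ∈ [1/75, 13/75)
j=7 picked index 6: u0 ∈ [-22/225, 14/225)
j=8 picked index 8: u0 ∈ [1/90, 1/9)
intersection: [1/75, 7/150)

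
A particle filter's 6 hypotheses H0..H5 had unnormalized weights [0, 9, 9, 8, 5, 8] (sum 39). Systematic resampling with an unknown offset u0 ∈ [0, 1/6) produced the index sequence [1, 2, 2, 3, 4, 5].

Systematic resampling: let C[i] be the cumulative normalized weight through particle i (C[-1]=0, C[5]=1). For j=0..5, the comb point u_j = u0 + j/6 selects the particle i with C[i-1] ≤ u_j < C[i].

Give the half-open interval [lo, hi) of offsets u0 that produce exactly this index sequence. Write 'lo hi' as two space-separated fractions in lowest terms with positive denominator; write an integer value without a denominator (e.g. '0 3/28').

C = [0, 3/13, 6/13, 2/3, 31/39, 1]
j=0 picked index 1: u0 ∈ [0, 3/13)
j=1 picked index 2: u0 ∈ [5/78, 23/78)
j=2 picked index 2: u0 ∈ [-4/39, 5/39)
j=3 picked index 3: u0 ∈ [-1/26, 1/6)
j=4 picked index 4: u0 ∈ [0, 5/39)
j=5 picked index 5: u0 ∈ [-1/26, 1/6)
intersection: [5/78, 5/39)

5/78 5/39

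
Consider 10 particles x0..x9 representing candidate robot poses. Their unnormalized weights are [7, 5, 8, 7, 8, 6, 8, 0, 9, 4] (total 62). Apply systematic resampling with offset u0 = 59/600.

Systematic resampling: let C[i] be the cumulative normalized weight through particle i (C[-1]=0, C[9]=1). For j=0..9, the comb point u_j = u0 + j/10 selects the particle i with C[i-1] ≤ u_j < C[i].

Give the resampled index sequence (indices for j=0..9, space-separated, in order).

0 2 2 3 4 5 6 8 8 9

C = [7/62, 6/31, 10/31, 27/62, 35/62, 41/62, 49/62, 49/62, 29/31, 1]
j=0: u_0=59/600 ∈ [0, 7/62) → index 0
j=1: u_1=119/600 ∈ [6/31, 10/31) → index 2
j=2: u_2=179/600 ∈ [6/31, 10/31) → index 2
j=3: u_3=239/600 ∈ [10/31, 27/62) → index 3
j=4: u_4=299/600 ∈ [27/62, 35/62) → index 4
j=5: u_5=359/600 ∈ [35/62, 41/62) → index 5
j=6: u_6=419/600 ∈ [41/62, 49/62) → index 6
j=7: u_7=479/600 ∈ [49/62, 29/31) → index 8
j=8: u_8=539/600 ∈ [49/62, 29/31) → index 8
j=9: u_9=599/600 ∈ [29/31, 1) → index 9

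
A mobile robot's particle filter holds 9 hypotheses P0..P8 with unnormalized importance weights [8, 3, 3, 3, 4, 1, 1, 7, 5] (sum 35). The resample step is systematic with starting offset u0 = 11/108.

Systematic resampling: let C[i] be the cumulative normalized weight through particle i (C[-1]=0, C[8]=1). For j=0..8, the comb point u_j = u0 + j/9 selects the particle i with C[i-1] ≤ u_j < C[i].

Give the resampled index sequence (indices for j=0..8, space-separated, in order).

C = [8/35, 11/35, 2/5, 17/35, 3/5, 22/35, 23/35, 6/7, 1]
j=0: u_0=11/108 ∈ [0, 8/35) → index 0
j=1: u_1=23/108 ∈ [0, 8/35) → index 0
j=2: u_2=35/108 ∈ [11/35, 2/5) → index 2
j=3: u_3=47/108 ∈ [2/5, 17/35) → index 3
j=4: u_4=59/108 ∈ [17/35, 3/5) → index 4
j=5: u_5=71/108 ∈ [23/35, 6/7) → index 7
j=6: u_6=83/108 ∈ [23/35, 6/7) → index 7
j=7: u_7=95/108 ∈ [6/7, 1) → index 8
j=8: u_8=107/108 ∈ [6/7, 1) → index 8

0 0 2 3 4 7 7 8 8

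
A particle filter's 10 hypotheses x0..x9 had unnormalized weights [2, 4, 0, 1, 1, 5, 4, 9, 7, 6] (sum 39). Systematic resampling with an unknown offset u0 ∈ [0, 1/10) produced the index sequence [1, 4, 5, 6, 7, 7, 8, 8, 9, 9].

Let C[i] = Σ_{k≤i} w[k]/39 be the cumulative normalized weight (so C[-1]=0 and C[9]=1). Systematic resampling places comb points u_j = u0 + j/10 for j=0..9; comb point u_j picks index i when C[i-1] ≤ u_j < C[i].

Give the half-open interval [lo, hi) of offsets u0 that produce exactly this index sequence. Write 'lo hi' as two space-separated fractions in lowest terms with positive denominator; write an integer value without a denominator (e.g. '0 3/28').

31/390 1/10

C = [2/39, 2/13, 2/13, 7/39, 8/39, 1/3, 17/39, 2/3, 11/13, 1]
j=0 picked index 1: u0 ∈ [2/39, 2/13)
j=1 picked index 4: u0 ∈ [31/390, 41/390)
j=2 picked index 5: u0 ∈ [1/195, 2/15)
j=3 picked index 6: u0 ∈ [1/30, 53/390)
j=4 picked index 7: u0 ∈ [7/195, 4/15)
j=5 picked index 7: u0 ∈ [-5/78, 1/6)
j=6 picked index 8: u0 ∈ [1/15, 16/65)
j=7 picked index 8: u0 ∈ [-1/30, 19/130)
j=8 picked index 9: u0 ∈ [3/65, 1/5)
j=9 picked index 9: u0 ∈ [-7/130, 1/10)
intersection: [31/390, 1/10)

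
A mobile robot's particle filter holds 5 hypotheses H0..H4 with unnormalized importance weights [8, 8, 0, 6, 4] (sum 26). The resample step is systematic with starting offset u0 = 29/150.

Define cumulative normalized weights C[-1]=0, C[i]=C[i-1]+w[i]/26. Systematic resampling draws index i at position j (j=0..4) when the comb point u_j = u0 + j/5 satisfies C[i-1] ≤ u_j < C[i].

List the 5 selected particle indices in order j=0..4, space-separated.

0 1 1 3 4

C = [4/13, 8/13, 8/13, 11/13, 1]
j=0: u_0=29/150 ∈ [0, 4/13) → index 0
j=1: u_1=59/150 ∈ [4/13, 8/13) → index 1
j=2: u_2=89/150 ∈ [4/13, 8/13) → index 1
j=3: u_3=119/150 ∈ [8/13, 11/13) → index 3
j=4: u_4=149/150 ∈ [11/13, 1) → index 4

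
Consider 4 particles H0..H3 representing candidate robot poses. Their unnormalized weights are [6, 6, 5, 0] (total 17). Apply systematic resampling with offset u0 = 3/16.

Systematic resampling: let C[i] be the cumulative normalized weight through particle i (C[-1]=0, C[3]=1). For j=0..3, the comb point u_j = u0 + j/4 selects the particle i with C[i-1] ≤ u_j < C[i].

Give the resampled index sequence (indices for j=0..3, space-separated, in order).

C = [6/17, 12/17, 1, 1]
j=0: u_0=3/16 ∈ [0, 6/17) → index 0
j=1: u_1=7/16 ∈ [6/17, 12/17) → index 1
j=2: u_2=11/16 ∈ [6/17, 12/17) → index 1
j=3: u_3=15/16 ∈ [12/17, 1) → index 2

0 1 1 2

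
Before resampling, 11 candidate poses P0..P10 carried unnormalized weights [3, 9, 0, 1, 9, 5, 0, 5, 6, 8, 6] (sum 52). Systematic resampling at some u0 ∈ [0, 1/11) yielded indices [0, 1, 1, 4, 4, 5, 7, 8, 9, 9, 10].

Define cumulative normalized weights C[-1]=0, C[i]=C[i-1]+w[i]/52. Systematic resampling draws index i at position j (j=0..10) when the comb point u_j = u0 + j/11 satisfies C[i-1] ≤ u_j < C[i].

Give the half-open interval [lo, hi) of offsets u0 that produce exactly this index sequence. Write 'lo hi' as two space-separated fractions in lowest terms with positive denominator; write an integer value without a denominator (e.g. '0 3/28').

C = [3/52, 3/13, 3/13, 1/4, 11/26, 27/52, 27/52, 8/13, 19/26, 23/26, 1]
j=0 picked index 0: u0 ∈ [0, 3/52)
j=1 picked index 1: u0 ∈ [-19/572, 20/143)
j=2 picked index 1: u0 ∈ [-71/572, 7/143)
j=3 picked index 4: u0 ∈ [-1/44, 43/286)
j=4 picked index 4: u0 ∈ [-5/44, 17/286)
j=5 picked index 5: u0 ∈ [-9/286, 37/572)
j=6 picked index 7: u0 ∈ [-15/572, 10/143)
j=7 picked index 8: u0 ∈ [-3/143, 27/286)
j=8 picked index 9: u0 ∈ [1/286, 45/286)
j=9 picked index 9: u0 ∈ [-25/286, 19/286)
j=10 picked index 10: u0 ∈ [-7/286, 1/11)
intersection: [1/286, 7/143)

1/286 7/143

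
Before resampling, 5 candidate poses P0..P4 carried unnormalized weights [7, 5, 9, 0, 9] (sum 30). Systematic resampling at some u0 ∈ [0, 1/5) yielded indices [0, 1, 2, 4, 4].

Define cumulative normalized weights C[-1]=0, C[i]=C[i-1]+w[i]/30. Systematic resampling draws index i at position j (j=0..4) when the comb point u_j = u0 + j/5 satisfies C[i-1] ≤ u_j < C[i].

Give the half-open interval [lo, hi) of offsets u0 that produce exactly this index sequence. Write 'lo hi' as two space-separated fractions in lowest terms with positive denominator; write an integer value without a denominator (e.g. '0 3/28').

1/10 1/5

C = [7/30, 2/5, 7/10, 7/10, 1]
j=0 picked index 0: u0 ∈ [0, 7/30)
j=1 picked index 1: u0 ∈ [1/30, 1/5)
j=2 picked index 2: u0 ∈ [0, 3/10)
j=3 picked index 4: u0 ∈ [1/10, 2/5)
j=4 picked index 4: u0 ∈ [-1/10, 1/5)
intersection: [1/10, 1/5)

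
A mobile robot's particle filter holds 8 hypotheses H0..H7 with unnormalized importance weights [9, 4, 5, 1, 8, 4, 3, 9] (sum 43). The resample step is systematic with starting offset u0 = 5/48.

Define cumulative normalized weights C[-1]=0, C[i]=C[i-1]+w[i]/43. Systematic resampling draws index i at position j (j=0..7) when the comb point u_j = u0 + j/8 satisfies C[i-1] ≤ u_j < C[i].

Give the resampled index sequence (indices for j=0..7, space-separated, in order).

C = [9/43, 13/43, 18/43, 19/43, 27/43, 31/43, 34/43, 1]
j=0: u_0=5/48 ∈ [0, 9/43) → index 0
j=1: u_1=11/48 ∈ [9/43, 13/43) → index 1
j=2: u_2=17/48 ∈ [13/43, 18/43) → index 2
j=3: u_3=23/48 ∈ [19/43, 27/43) → index 4
j=4: u_4=29/48 ∈ [19/43, 27/43) → index 4
j=5: u_5=35/48 ∈ [31/43, 34/43) → index 6
j=6: u_6=41/48 ∈ [34/43, 1) → index 7
j=7: u_7=47/48 ∈ [34/43, 1) → index 7

0 1 2 4 4 6 7 7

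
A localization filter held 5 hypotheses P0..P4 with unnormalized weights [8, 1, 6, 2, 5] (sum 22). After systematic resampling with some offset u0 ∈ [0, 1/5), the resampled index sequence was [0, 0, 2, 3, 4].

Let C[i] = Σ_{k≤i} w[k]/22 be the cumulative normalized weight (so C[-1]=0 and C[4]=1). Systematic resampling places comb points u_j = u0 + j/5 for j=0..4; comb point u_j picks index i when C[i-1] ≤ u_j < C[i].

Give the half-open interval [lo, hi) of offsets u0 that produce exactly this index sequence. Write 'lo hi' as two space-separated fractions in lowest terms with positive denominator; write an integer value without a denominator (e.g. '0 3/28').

C = [4/11, 9/22, 15/22, 17/22, 1]
j=0 picked index 0: u0 ∈ [0, 4/11)
j=1 picked index 0: u0 ∈ [-1/5, 9/55)
j=2 picked index 2: u0 ∈ [1/110, 31/110)
j=3 picked index 3: u0 ∈ [9/110, 19/110)
j=4 picked index 4: u0 ∈ [-3/110, 1/5)
intersection: [9/110, 9/55)

9/110 9/55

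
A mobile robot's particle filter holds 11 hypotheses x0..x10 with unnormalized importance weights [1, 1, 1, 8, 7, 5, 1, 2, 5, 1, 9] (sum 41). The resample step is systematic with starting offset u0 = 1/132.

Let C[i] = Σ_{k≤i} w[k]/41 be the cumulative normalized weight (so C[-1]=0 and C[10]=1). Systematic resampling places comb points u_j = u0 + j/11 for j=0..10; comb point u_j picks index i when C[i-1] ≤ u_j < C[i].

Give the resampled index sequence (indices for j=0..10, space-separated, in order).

0 3 3 4 4 5 5 8 8 10 10

C = [1/41, 2/41, 3/41, 11/41, 18/41, 23/41, 24/41, 26/41, 31/41, 32/41, 1]
j=0: u_0=1/132 ∈ [0, 1/41) → index 0
j=1: u_1=13/132 ∈ [3/41, 11/41) → index 3
j=2: u_2=25/132 ∈ [3/41, 11/41) → index 3
j=3: u_3=37/132 ∈ [11/41, 18/41) → index 4
j=4: u_4=49/132 ∈ [11/41, 18/41) → index 4
j=5: u_5=61/132 ∈ [18/41, 23/41) → index 5
j=6: u_6=73/132 ∈ [18/41, 23/41) → index 5
j=7: u_7=85/132 ∈ [26/41, 31/41) → index 8
j=8: u_8=97/132 ∈ [26/41, 31/41) → index 8
j=9: u_9=109/132 ∈ [32/41, 1) → index 10
j=10: u_10=11/12 ∈ [32/41, 1) → index 10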